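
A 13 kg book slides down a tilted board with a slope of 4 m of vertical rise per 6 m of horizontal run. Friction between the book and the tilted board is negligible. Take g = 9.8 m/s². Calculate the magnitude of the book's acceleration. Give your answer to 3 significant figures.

Resolving the weight along the incline: the component pulling the book down the slope is mg sin 33.69° = 13 × 9.8 × 0.5547 = 70.669 N, and the normal force is N = mg cos 33.69° = 13 × 9.8 × 0.8321 = 106.010 N.
With no friction the net force along the incline is 70.669 N, so a = g sin 33.69° = 70.669 / 13 = 5.4361 m/s².

5.44 m/s²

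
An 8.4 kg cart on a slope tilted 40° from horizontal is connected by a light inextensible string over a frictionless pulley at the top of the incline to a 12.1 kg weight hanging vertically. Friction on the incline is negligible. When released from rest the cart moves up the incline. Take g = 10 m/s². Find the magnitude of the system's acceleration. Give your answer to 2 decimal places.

For the cart on the incline: the weight component along the slope is m₁g sin 40° = 8.4 × 10 × 0.6428 = 53.995 N and the normal force is N = m₁g cos 40° = 64.348 N.
Newton's second law for the cart (up-slope positive): T − 53.995 = 8.4 a. For the hanging weight (downward positive): 12.1 × 10 − T = 12.1 a.
Adding the two equations eliminates T: 67.005 = 20.5 a, so a = 3.2685 m/s².

3.27 m/s²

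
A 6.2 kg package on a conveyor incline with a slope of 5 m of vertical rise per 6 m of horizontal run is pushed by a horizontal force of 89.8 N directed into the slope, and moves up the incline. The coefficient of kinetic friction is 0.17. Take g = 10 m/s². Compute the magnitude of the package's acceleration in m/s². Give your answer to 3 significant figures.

The horizontal push has components F cos 39.81° = 89.8 × 0.7682 = 68.984 N up the incline and F sin 39.81° = 89.8 × 0.6402 = 57.490 N pressing into the surface.
The normal force is therefore N = mg cos 39.81° + F sin 39.81° = 47.628 + 57.490 = 105.118 N, and kinetic friction down the slope is μN = 0.17 × 105.118 = 17.870 N.
Along the incline: F cos 39.81° − mg sin 39.81° − μN = ma, so 68.984 − 39.692 − 17.870 = 6.2 a, giving a = 1.8423 m/s².

1.84 m/s²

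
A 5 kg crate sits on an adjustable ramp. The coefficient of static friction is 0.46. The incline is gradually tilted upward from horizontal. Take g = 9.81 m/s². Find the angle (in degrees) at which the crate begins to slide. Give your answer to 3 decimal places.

24.702°

At the threshold of sliding, static friction is at its maximum μ_s N and exactly balances the weight component along the incline: mg sin θ = μ_s mg cos θ.
Hence tan θ = μ_s = 0.46, so θ = arctan(0.46) = 24.7024°.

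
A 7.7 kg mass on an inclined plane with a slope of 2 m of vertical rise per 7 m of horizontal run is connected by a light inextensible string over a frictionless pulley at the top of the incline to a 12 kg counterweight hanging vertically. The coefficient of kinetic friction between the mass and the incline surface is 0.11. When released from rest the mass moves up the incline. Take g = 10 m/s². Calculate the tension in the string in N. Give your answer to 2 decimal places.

For the mass on the incline: the weight component along the slope is m₁g sin 15.95° = 7.7 × 10 × 0.2747 = 21.152 N and the normal force is N = m₁g cos 15.95° = 74.037 N.
Kinetic friction opposes the mass's motion up the incline: f = μN = 0.11 × 74.037 = 8.144 N acting down the slope.
Newton's second law for the mass (up-slope positive): T − 21.152 − 8.144 = 7.7 a. For the hanging counterweight (downward positive): 12 × 10 − T = 12 a.
Adding the two equations eliminates T: 90.704 = 19.7 a, so a = 4.6043 m/s².
Then from the hanging counterweight's equation, T = 12 × (10 − 4.6043) = 64.748 N.

64.75 N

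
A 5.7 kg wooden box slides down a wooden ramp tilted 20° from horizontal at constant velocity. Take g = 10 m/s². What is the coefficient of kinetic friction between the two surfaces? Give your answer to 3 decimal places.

At constant velocity the net force along the incline is zero: mg sin 20° = μ mg cos 20°.
So μ = tan 20° = 0.3420 / 0.9397 = 0.3639.

0.364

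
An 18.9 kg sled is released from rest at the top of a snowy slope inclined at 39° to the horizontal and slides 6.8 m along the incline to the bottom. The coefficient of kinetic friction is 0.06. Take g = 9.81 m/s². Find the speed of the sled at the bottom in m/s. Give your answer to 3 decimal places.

8.817 m/s

The weight component along the incline is mg sin 39° = 116.682 N and the normal force is N = mg cos 39° = 144.090 N.
Friction up the slope is f = μN = 0.06 × 144.090 = 8.645 N, so the net downslope force is 116.682 − 8.645 = 108.037 N and a = 108.037 / 18.9 = 5.7162 m/s².
Starting from rest over a distance of 6.8 m, v² = 2aL = 2 × 5.7162 × 6.8 = 77.7403, so v = 8.8170 m/s.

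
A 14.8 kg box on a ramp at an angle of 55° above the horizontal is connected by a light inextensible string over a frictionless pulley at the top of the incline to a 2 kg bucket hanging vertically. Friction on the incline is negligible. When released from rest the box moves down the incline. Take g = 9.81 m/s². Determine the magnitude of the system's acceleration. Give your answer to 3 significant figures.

5.91 m/s²

For the box on the incline: the weight component along the slope is m₁g sin 55° = 14.8 × 9.81 × 0.8192 = 118.938 N and the normal force is N = m₁g cos 55° = 83.276 N.
Newton's second law for the box (down-slope positive): 118.938 − T = 14.8 a. For the hanging bucket (upward positive): T − 2 × 9.81 = 2 a.
Adding the two equations eliminates T: 99.318 = 16.8 a, so a = 5.9118 m/s².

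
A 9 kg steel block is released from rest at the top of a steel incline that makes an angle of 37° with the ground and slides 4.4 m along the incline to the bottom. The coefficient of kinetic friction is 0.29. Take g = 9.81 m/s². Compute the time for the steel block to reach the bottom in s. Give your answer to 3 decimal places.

1.557 s

The weight component along the incline is mg sin 37° = 53.134 N and the normal force is N = mg cos 37° = 70.512 N.
Friction up the slope is f = μN = 0.29 × 70.512 = 20.448 N, so the net downslope force is 53.134 − 20.448 = 32.686 N and a = 32.686 / 9 = 3.6318 m/s².
Starting from rest, L = ½at², so t = √(2L/a) = √(2 × 4.4 / 3.6318) = 1.5566 s.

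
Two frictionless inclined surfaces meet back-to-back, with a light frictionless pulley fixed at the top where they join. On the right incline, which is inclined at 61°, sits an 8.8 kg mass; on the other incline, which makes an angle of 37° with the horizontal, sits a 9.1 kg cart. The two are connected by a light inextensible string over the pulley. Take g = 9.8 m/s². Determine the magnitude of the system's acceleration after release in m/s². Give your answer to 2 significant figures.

1.2 m/s²

Resolve each weight along its own incline: the 8.8 kg mass has component 8.8 × 9.8 × sin 61° = 75.427 N down its slope, and the 9.1 kg mass has 9.1 × 9.8 × sin 37° = 53.670 N down its slope.
The 8.8 kg side's 75.427 N exceeds the other side's 53.670 N, so that mass slides down and the 9.1 kg mass slides up. Taking that direction as positive, Newton's second law for the whole system gives 75.427 − 53.670 = (8.8 + 9.1) a, so a = 21.757 / 17.9 = 1.2155 m/s².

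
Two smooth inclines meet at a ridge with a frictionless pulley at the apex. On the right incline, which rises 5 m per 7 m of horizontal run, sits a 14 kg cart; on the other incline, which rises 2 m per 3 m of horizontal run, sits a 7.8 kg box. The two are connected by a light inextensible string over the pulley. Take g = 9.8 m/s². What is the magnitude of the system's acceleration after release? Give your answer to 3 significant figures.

Resolve each weight along its own incline: the 14 kg mass has component 14 × 9.8 × sin 35.54° = 79.746 N down its slope, and the 7.8 kg mass has 7.8 × 9.8 × sin 33.69° = 42.401 N down its slope.
The 14 kg side's 79.746 N exceeds the other side's 42.401 N, so that mass slides down and the 7.8 kg mass slides up. Taking that direction as positive, Newton's second law for the whole system gives 79.746 − 42.401 = (14 + 7.8) a, so a = 37.345 / 21.8 = 1.7131 m/s².

1.71 m/s²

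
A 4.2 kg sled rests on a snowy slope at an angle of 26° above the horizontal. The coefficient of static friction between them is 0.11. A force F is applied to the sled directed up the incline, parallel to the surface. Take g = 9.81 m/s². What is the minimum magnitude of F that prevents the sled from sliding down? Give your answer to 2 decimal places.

The normal force is N = mg cos 26° = 37.032 N. With F at its minimum the sled is on the verge of sliding down, so static friction is at its maximum μ_s N = 0.11 × 37.032 = 4.074 N and acts up the slope.
Equilibrium along the incline: F + μ_s N = mg sin 26°, so F = 18.062 − 4.074 = 13.988 N.

13.99 N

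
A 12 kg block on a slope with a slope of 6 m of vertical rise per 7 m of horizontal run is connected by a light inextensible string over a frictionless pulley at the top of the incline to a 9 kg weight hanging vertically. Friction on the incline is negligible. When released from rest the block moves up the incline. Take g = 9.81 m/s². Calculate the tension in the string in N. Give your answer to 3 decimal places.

83.285 N

For the block on the incline: the weight component along the slope is m₁g sin 40.60° = 12 × 9.81 × 0.6508 = 76.612 N and the normal force is N = m₁g cos 40.60° = 89.380 N.
Newton's second law for the block (up-slope positive): T − 76.612 = 12 a. For the hanging weight (downward positive): 9 × 9.81 − T = 9 a.
Adding the two equations eliminates T: 11.678 = 21 a, so a = 0.5561 m/s².
Then from the hanging weight's equation, T = 9 × (9.81 − 0.5561) = 83.285 N.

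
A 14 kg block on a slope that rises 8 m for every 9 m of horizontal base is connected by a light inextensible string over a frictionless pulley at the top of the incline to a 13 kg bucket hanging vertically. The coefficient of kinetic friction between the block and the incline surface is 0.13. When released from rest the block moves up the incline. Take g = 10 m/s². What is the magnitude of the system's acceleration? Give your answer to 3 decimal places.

For the block on the incline: the weight component along the slope is m₁g sin 41.63° = 14 × 10 × 0.6644 = 93.016 N and the normal force is N = m₁g cos 41.63° = 104.637 N.
Kinetic friction opposes the block's motion up the incline: f = μN = 0.13 × 104.637 = 13.603 N acting down the slope.
Newton's second law for the block (up-slope positive): T − 93.016 − 13.603 = 14 a. For the hanging bucket (downward positive): 13 × 10 − T = 13 a.
Adding the two equations eliminates T: 23.381 = 27 a, so a = 0.8660 m/s².

0.866 m/s²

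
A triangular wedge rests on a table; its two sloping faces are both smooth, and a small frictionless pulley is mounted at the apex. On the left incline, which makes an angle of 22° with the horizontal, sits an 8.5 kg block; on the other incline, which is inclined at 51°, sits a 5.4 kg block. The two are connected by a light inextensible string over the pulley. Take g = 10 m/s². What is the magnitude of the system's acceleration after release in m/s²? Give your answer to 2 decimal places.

Resolve each weight along its own incline: the 8.5 kg mass has component 8.5 × 10 × sin 22° = 31.842 N down its slope, and the 5.4 kg mass has 5.4 × 10 × sin 51° = 41.966 N down its slope.
The 5.4 kg side's 41.966 N exceeds the other side's 31.842 N, so that mass slides down and the 8.5 kg mass slides up. Taking that direction as positive, Newton's second law for the whole system gives 41.966 − 31.842 = (8.5 + 5.4) a, so a = 10.124 / 13.9 = 0.7283 m/s².

0.73 m/s²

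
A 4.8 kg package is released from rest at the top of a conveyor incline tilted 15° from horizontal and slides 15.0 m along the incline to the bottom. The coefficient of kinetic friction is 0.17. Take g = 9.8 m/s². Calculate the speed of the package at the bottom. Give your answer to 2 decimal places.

The weight component along the incline is mg sin 15° = 12.175 N and the normal force is N = mg cos 15° = 45.437 N.
Friction up the slope is f = μN = 0.17 × 45.437 = 7.724 N, so the net downslope force is 12.175 − 7.724 = 4.451 N and a = 4.451 / 4.8 = 0.9273 m/s².
Starting from rest over a distance of 15.0 m, v² = 2aL = 2 × 0.9273 × 15.0 = 27.8190, so v = 5.2744 m/s.

5.27 m/s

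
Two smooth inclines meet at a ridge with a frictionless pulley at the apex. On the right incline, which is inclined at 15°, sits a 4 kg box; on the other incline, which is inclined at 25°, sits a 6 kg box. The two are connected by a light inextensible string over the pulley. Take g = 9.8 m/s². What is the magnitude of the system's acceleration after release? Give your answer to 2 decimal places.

Resolve each weight along its own incline: the 4 kg mass has component 4 × 9.8 × sin 15° = 10.146 N down its slope, and the 6 kg mass has 6 × 9.8 × sin 25° = 24.850 N down its slope.
The 6 kg side's 24.850 N exceeds the other side's 10.146 N, so that mass slides down and the 4 kg mass slides up. Taking that direction as positive, Newton's second law for the whole system gives 24.850 − 10.146 = (4 + 6) a, so a = 14.704 / 10 = 1.4704 m/s².

1.47 m/s²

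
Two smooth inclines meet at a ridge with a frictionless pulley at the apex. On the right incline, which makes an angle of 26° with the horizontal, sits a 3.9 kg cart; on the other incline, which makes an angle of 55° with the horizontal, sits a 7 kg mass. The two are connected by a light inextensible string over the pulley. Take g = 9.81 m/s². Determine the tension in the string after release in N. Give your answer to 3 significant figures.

Resolve each weight along its own incline: the 3.9 kg mass has component 3.9 × 9.81 × sin 26° = 16.772 N down its slope, and the 7 kg mass has 7 × 9.81 × sin 55° = 56.251 N down its slope.
The 7 kg side's 56.251 N exceeds the other side's 16.772 N, so that mass slides down and the 3.9 kg mass slides up. Taking that direction as positive, Newton's second law for the whole system gives 56.251 − 16.772 = (3.9 + 7) a, so a = 39.479 / 10.9 = 3.6219 m/s².
For the 3.9 kg mass (up-slope positive): T − 16.772 = 3.9 × 3.6219, so T = 30.897 N.

30.9 N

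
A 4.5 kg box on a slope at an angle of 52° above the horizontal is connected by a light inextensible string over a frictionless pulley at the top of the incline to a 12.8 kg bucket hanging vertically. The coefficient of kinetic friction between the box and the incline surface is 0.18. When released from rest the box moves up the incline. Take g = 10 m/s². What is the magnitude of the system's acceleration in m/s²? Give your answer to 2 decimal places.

For the box on the incline: the weight component along the slope is m₁g sin 52° = 4.5 × 10 × 0.7880 = 35.460 N and the normal force is N = m₁g cos 52° = 27.705 N.
Kinetic friction opposes the box's motion up the incline: f = μN = 0.18 × 27.705 = 4.987 N acting down the slope.
Newton's second law for the box (up-slope positive): T − 35.460 − 4.987 = 4.5 a. For the hanging bucket (downward positive): 12.8 × 10 − T = 12.8 a.
Adding the two equations eliminates T: 87.553 = 17.3 a, so a = 5.0609 m/s².

5.06 m/s²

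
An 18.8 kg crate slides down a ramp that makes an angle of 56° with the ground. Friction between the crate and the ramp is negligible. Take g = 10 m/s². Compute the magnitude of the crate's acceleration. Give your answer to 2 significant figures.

Resolving the weight along the incline: the component pulling the crate down the slope is mg sin 56° = 18.8 × 10 × 0.8290 = 155.852 N, and the normal force is N = mg cos 56° = 18.8 × 10 × 0.5592 = 105.130 N.
With no friction the net force along the incline is 155.852 N, so a = g sin 56° = 155.852 / 18.8 = 8.2900 m/s².

8.3 m/s²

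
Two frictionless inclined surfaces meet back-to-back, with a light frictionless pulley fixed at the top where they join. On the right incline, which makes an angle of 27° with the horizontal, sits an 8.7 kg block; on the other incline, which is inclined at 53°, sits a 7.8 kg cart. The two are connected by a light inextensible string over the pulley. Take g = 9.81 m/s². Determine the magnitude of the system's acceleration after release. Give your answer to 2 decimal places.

1.36 m/s²

Resolve each weight along its own incline: the 8.7 kg mass has component 8.7 × 9.81 × sin 27° = 38.747 N down its slope, and the 7.8 kg mass has 7.8 × 9.81 × sin 53° = 61.110 N down its slope.
The 7.8 kg side's 61.110 N exceeds the other side's 38.747 N, so that mass slides down and the 8.7 kg mass slides up. Taking that direction as positive, Newton's second law for the whole system gives 61.110 − 38.747 = (8.7 + 7.8) a, so a = 22.363 / 16.5 = 1.3553 m/s².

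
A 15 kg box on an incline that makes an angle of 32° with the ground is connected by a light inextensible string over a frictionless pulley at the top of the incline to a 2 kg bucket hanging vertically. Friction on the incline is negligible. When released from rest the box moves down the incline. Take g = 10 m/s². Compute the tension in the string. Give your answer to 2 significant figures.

For the box on the incline: the weight component along the slope is m₁g sin 32° = 15 × 10 × 0.5299 = 79.485 N and the normal force is N = m₁g cos 32° = 127.207 N.
Newton's second law for the box (down-slope positive): 79.485 − T = 15 a. For the hanging bucket (upward positive): T − 2 × 10 = 2 a.
Adding the two equations eliminates T: 59.485 = 17 a, so a = 3.4991 m/s².
Then from the hanging bucket's equation, T = 2 × (10 + 3.4991) = 26.998 N.

27 N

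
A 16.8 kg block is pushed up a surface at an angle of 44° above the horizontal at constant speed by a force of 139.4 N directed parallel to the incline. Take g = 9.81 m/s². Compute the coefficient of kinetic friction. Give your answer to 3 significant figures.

0.210

At constant speed ΣF = 0 along the incline. The applied 139.4 N acts up the slope; the weight component mg sin 44° = 114.485 N and kinetic friction μN both act down the slope.
So 139.4 = 114.485 + μ × 118.553, giving μ = (139.4 − 114.485) / 118.553 = 0.2102.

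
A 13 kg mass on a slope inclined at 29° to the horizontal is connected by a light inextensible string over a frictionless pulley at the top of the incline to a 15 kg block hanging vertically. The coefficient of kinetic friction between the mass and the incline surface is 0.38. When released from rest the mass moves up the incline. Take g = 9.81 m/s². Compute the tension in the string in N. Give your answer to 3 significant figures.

For the mass on the incline: the weight component along the slope is m₁g sin 29° = 13 × 9.81 × 0.4848 = 61.827 N and the normal force is N = m₁g cos 29° = 111.540 N.
Kinetic friction opposes the mass's motion up the incline: f = μN = 0.38 × 111.540 = 42.385 N acting down the slope.
Newton's second law for the mass (up-slope positive): T − 61.827 − 42.385 = 13 a. For the hanging block (downward positive): 15 × 9.81 − T = 15 a.
Adding the two equations eliminates T: 42.938 = 28 a, so a = 1.5335 m/s².
Then from the hanging block's equation, T = 15 × (9.81 − 1.5335) = 124.148 N.

124 N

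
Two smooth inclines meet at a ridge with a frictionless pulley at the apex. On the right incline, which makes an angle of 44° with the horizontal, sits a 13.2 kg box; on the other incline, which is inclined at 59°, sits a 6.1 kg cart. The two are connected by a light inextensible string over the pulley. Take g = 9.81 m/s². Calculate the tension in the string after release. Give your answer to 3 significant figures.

63.5 N

Resolve each weight along its own incline: the 13.2 kg mass has component 13.2 × 9.81 × sin 44° = 89.953 N down its slope, and the 6.1 kg mass has 6.1 × 9.81 × sin 59° = 51.294 N down its slope.
The 13.2 kg side's 89.953 N exceeds the other side's 51.294 N, so that mass slides down and the 6.1 kg mass slides up. Taking that direction as positive, Newton's second law for the whole system gives 89.953 − 51.294 = (13.2 + 6.1) a, so a = 38.659 / 19.3 = 2.0031 m/s².
For the 6.1 kg mass (up-slope positive): T − 51.294 = 6.1 × 2.0031, so T = 63.513 N.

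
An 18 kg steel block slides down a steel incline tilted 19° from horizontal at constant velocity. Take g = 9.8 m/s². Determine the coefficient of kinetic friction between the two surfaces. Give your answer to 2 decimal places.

0.34

At constant velocity the net force along the incline is zero: mg sin 19° = μ mg cos 19°.
So μ = tan 19° = 0.3256 / 0.9455 = 0.3444.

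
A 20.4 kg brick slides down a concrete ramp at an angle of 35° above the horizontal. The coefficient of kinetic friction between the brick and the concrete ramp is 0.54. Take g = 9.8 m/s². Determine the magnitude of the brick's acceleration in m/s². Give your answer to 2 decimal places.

Resolving the weight along the incline: the component pulling the brick down the slope is mg sin 35° = 20.4 × 9.8 × 0.5736 = 114.674 N, and the normal force is N = mg cos 35° = 20.4 × 9.8 × 0.8192 = 163.774 N.
Kinetic friction acts up the slope with magnitude f = μN = 0.54 × 163.774 = 88.438 N.
Net force along the incline is 114.674 − 88.438 = 26.236 N, so a = 26.236 / 20.4 = 1.2861 m/s².

1.29 m/s²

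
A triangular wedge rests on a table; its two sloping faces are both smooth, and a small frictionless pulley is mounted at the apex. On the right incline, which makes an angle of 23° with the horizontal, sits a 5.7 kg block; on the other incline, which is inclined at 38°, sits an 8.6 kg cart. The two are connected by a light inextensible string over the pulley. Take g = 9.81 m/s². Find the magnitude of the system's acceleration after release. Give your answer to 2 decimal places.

2.10 m/s²

Resolve each weight along its own incline: the 5.7 kg mass has component 5.7 × 9.81 × sin 23° = 21.849 N down its slope, and the 8.6 kg mass has 8.6 × 9.81 × sin 38° = 51.941 N down its slope.
The 8.6 kg side's 51.941 N exceeds the other side's 21.849 N, so that mass slides down and the 5.7 kg mass slides up. Taking that direction as positive, Newton's second law for the whole system gives 51.941 − 21.849 = (5.7 + 8.6) a, so a = 30.092 / 14.3 = 2.1043 m/s².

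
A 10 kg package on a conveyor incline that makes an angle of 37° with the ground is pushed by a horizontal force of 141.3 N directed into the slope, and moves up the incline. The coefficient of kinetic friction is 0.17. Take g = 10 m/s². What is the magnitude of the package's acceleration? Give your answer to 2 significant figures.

2.5 m/s²

The horizontal push has components F cos 37° = 141.3 × 0.7986 = 112.842 N up the incline and F sin 37° = 141.3 × 0.6018 = 85.034 N pressing into the surface.
The normal force is therefore N = mg cos 37° + F sin 37° = 79.860 + 85.034 = 164.894 N, and kinetic friction down the slope is μN = 0.17 × 164.894 = 28.032 N.
Along the incline: F cos 37° − mg sin 37° − μN = ma, so 112.842 − 60.180 − 28.032 = 10 a, giving a = 2.4630 m/s².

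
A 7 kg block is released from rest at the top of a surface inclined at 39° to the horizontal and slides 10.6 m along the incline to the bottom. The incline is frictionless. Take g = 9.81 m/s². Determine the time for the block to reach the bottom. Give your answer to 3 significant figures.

The weight component along the incline is mg sin 39° = 43.215 N and the normal force is N = mg cos 39° = 53.367 N.
With no friction, a = g sin 39° = 6.1736 m/s².
Starting from rest, L = ½at², so t = √(2L/a) = √(2 × 10.6 / 6.1736) = 1.8531 s.

1.85 s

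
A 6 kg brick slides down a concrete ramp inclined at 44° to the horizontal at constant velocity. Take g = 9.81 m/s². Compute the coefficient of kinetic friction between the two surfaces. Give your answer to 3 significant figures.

At constant velocity the net force along the incline is zero: mg sin 44° = μ mg cos 44°.
So μ = tan 44° = 0.6947 / 0.7193 = 0.9658.

0.966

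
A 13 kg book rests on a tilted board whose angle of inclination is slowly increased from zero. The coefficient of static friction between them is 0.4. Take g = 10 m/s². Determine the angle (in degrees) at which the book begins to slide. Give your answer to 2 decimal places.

21.80°

At the threshold of sliding, static friction is at its maximum μ_s N and exactly balances the weight component along the incline: mg sin θ = μ_s mg cos θ.
Hence tan θ = μ_s = 0.4, so θ = arctan(0.4) = 21.8014°.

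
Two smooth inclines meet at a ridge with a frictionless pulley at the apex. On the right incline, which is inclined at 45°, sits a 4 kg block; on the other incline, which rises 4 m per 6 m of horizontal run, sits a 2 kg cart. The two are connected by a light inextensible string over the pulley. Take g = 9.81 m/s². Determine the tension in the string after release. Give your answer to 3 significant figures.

16.5 N

Resolve each weight along its own incline: the 4 kg mass has component 4 × 9.81 × sin 45° = 27.747 N down its slope, and the 2 kg mass has 2 × 9.81 × sin 33.69° = 10.883 N down its slope.
The 4 kg side's 27.747 N exceeds the other side's 10.883 N, so that mass slides down and the 2 kg mass slides up. Taking that direction as positive, Newton's second law for the whole system gives 27.747 − 10.883 = (4 + 2) a, so a = 16.864 / 6 = 2.8107 m/s².
For the 2 kg mass (up-slope positive): T − 10.883 = 2 × 2.8107, so T = 16.504 N.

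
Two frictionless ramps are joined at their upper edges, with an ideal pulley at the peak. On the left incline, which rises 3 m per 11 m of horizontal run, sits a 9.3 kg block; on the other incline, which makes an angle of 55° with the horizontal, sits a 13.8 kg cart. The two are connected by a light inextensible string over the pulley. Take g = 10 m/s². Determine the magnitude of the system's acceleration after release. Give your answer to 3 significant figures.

Resolve each weight along its own incline: the 9.3 kg mass has component 9.3 × 10 × sin 15.26° = 24.470 N down its slope, and the 13.8 kg mass has 13.8 × 10 × sin 55° = 113.043 N down its slope.
The 13.8 kg side's 113.043 N exceeds the other side's 24.470 N, so that mass slides down and the 9.3 kg mass slides up. Taking that direction as positive, Newton's second law for the whole system gives 113.043 − 24.470 = (9.3 + 13.8) a, so a = 88.573 / 23.1 = 3.8343 m/s².

3.83 m/s²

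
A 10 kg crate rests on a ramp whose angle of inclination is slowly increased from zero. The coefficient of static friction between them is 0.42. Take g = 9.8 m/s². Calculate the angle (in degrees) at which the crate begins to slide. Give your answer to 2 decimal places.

At the threshold of sliding, static friction is at its maximum μ_s N and exactly balances the weight component along the incline: mg sin θ = μ_s mg cos θ.
Hence tan θ = μ_s = 0.42, so θ = arctan(0.42) = 22.7824°.

22.78°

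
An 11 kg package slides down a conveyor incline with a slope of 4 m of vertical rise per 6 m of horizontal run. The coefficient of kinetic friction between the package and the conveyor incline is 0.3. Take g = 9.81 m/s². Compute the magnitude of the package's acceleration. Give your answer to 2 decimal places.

2.99 m/s²

Resolving the weight along the incline: the component pulling the package down the slope is mg sin 33.69° = 11 × 9.81 × 0.5547 = 59.858 N, and the normal force is N = mg cos 33.69° = 11 × 9.81 × 0.8321 = 89.792 N.
Kinetic friction acts up the slope with magnitude f = μN = 0.3 × 89.792 = 26.938 N.
Net force along the incline is 59.858 − 26.938 = 32.920 N, so a = 32.920 / 11 = 2.9927 m/s².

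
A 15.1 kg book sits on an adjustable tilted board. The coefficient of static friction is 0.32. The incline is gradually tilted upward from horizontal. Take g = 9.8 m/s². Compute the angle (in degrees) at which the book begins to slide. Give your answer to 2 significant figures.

18°

At the threshold of sliding, static friction is at its maximum μ_s N and exactly balances the weight component along the incline: mg sin θ = μ_s mg cos θ.
Hence tan θ = μ_s = 0.32, so θ = arctan(0.32) = 17.7447°.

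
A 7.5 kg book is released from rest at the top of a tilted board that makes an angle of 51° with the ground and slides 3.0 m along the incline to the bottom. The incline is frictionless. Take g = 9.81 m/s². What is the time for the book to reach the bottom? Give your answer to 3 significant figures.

The weight component along the incline is mg sin 51° = 57.179 N and the normal force is N = mg cos 51° = 46.302 N.
With no friction, a = g sin 51° = 7.6238 m/s².
Starting from rest, L = ½at², so t = √(2L/a) = √(2 × 3.0 / 7.6238) = 0.8871 s.

0.887 s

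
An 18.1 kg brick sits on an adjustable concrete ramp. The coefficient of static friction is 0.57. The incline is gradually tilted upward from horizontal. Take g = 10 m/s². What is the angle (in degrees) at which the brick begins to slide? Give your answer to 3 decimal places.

29.683°

At the threshold of sliding, static friction is at its maximum μ_s N and exactly balances the weight component along the incline: mg sin θ = μ_s mg cos θ.
Hence tan θ = μ_s = 0.57, so θ = arctan(0.57) = 29.6831°.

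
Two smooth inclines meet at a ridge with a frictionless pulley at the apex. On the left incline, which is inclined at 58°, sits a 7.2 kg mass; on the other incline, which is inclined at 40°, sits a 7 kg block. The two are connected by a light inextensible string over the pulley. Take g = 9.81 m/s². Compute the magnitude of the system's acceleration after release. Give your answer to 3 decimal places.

Resolve each weight along its own incline: the 7.2 kg mass has component 7.2 × 9.81 × sin 58° = 59.899 N down its slope, and the 7 kg mass has 7 × 9.81 × sin 40° = 44.140 N down its slope.
The 7.2 kg side's 59.899 N exceeds the other side's 44.140 N, so that mass slides down and the 7 kg mass slides up. Taking that direction as positive, Newton's second law for the whole system gives 59.899 − 44.140 = (7.2 + 7) a, so a = 15.759 / 14.2 = 1.1098 m/s².

1.110 m/s²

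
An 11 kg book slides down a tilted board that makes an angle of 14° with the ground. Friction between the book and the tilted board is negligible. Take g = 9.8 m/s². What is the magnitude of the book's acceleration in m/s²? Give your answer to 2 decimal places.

2.37 m/s²

Resolving the weight along the incline: the component pulling the book down the slope is mg sin 14° = 11 × 9.8 × 0.2419 = 26.077 N, and the normal force is N = mg cos 14° = 11 × 9.8 × 0.9703 = 104.598 N.
With no friction the net force along the incline is 26.077 N, so a = g sin 14° = 26.077 / 11 = 2.3706 m/s².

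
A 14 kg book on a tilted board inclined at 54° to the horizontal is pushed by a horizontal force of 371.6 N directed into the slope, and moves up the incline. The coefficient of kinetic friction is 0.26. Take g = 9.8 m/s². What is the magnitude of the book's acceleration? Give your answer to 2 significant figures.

The horizontal push has components F cos 54° = 371.6 × 0.5878 = 218.426 N up the incline and F sin 54° = 371.6 × 0.8090 = 300.624 N pressing into the surface.
The normal force is therefore N = mg cos 54° + F sin 54° = 80.646 + 300.624 = 381.270 N, and kinetic friction down the slope is μN = 0.26 × 381.270 = 99.130 N.
Along the incline: F cos 54° − mg sin 54° − μN = ma, so 218.426 − 110.995 − 99.130 = 14 a, giving a = 0.5929 m/s².

0.59 m/s²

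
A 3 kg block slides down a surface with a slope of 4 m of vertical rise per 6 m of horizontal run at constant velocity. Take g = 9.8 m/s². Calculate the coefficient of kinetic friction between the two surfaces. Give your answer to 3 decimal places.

0.667

At constant velocity the net force along the incline is zero: mg sin 33.69° = μ mg cos 33.69°.
So μ = tan 33.69° = 0.5547 / 0.8321 = 0.6666.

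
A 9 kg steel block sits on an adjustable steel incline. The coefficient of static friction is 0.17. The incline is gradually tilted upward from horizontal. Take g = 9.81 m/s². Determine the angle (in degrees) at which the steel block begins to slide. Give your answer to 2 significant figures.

At the threshold of sliding, static friction is at its maximum μ_s N and exactly balances the weight component along the incline: mg sin θ = μ_s mg cos θ.
Hence tan θ = μ_s = 0.17, so θ = arctan(0.17) = 9.6480°.

9.6°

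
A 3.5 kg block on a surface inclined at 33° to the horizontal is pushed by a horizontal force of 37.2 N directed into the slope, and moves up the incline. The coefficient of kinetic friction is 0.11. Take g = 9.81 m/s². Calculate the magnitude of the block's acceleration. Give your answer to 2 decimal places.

2.03 m/s²

The horizontal push has components F cos 33° = 37.2 × 0.8387 = 31.200 N up the incline and F sin 33° = 37.2 × 0.5446 = 20.259 N pressing into the surface.
The normal force is therefore N = mg cos 33° + F sin 33° = 28.797 + 20.259 = 49.056 N, and kinetic friction down the slope is μN = 0.11 × 49.056 = 5.396 N.
Along the incline: F cos 33° − mg sin 33° − μN = ma, so 31.200 − 18.699 − 5.396 = 3.5 a, giving a = 2.0300 m/s².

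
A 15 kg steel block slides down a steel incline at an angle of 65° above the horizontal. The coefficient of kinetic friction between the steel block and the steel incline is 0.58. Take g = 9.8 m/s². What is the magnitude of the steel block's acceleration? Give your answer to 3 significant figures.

Resolving the weight along the incline: the component pulling the steel block down the slope is mg sin 65° = 15 × 9.8 × 0.9063 = 133.226 N, and the normal force is N = mg cos 65° = 15 × 9.8 × 0.4226 = 62.122 N.
Kinetic friction acts up the slope with magnitude f = μN = 0.58 × 62.122 = 36.031 N.
Net force along the incline is 133.226 − 36.031 = 97.195 N, so a = 97.195 / 15 = 6.4797 m/s².

6.48 m/s²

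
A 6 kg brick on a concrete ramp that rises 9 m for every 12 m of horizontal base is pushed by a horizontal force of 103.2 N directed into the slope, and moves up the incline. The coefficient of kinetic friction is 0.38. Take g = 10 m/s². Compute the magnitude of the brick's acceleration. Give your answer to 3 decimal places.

0.798 m/s²

The horizontal push has components F cos 36.87° = 103.2 × 0.8000 = 82.560 N up the incline and F sin 36.87° = 103.2 × 0.6000 = 61.920 N pressing into the surface.
The normal force is therefore N = mg cos 36.87° + F sin 36.87° = 48.000 + 61.920 = 109.920 N, and kinetic friction down the slope is μN = 0.38 × 109.920 = 41.770 N.
Along the incline: F cos 36.87° − mg sin 36.87° − μN = ma, so 82.560 − 36.000 − 41.770 = 6 a, giving a = 0.7983 m/s².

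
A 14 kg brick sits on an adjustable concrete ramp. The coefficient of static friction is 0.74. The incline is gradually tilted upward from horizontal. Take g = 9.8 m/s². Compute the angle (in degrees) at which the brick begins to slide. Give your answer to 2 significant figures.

37°

At the threshold of sliding, static friction is at its maximum μ_s N and exactly balances the weight component along the incline: mg sin θ = μ_s mg cos θ.
Hence tan θ = μ_s = 0.74, so θ = arctan(0.74) = 36.5014°.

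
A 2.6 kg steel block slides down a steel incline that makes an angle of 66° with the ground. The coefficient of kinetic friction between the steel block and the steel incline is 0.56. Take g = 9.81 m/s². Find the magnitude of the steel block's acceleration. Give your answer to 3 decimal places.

Resolving the weight along the incline: the component pulling the steel block down the slope is mg sin 66° = 2.6 × 9.81 × 0.9135 = 23.300 N, and the normal force is N = mg cos 66° = 2.6 × 9.81 × 0.4067 = 10.373 N.
Kinetic friction acts up the slope with magnitude f = μN = 0.56 × 10.373 = 5.809 N.
Net force along the incline is 23.300 − 5.809 = 17.491 N, so a = 17.491 / 2.6 = 6.7273 m/s².

6.727 m/s²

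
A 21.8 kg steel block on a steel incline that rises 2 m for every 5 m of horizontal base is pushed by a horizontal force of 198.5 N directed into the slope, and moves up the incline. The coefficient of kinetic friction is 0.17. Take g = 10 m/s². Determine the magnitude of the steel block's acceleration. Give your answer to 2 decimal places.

2.59 m/s²

The horizontal push has components F cos 21.80° = 198.5 × 0.9285 = 184.307 N up the incline and F sin 21.80° = 198.5 × 0.3714 = 73.723 N pressing into the surface.
The normal force is therefore N = mg cos 21.80° + F sin 21.80° = 202.413 + 73.723 = 276.136 N, and kinetic friction down the slope is μN = 0.17 × 276.136 = 46.943 N.
Along the incline: F cos 21.80° − mg sin 21.80° − μN = ma, so 184.307 − 80.965 − 46.943 = 21.8 a, giving a = 2.5871 m/s².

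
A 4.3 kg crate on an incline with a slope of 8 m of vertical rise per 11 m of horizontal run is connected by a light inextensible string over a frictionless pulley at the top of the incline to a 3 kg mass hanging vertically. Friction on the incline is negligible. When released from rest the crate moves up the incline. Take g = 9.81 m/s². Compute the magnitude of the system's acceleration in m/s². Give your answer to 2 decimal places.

For the crate on the incline: the weight component along the slope is m₁g sin 36.03° = 4.3 × 9.81 × 0.5882 = 24.812 N and the normal force is N = m₁g cos 36.03° = 34.115 N.
Newton's second law for the crate (up-slope positive): T − 24.812 = 4.3 a. For the hanging mass (downward positive): 3 × 9.81 − T = 3 a.
Adding the two equations eliminates T: 4.618 = 7.3 a, so a = 0.6326 m/s².

0.63 m/s²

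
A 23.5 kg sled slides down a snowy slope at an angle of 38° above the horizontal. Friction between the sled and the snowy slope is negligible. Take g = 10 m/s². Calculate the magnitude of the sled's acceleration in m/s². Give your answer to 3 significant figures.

6.16 m/s²

Resolving the weight along the incline: the component pulling the sled down the slope is mg sin 38° = 23.5 × 10 × 0.6157 = 144.690 N, and the normal force is N = mg cos 38° = 23.5 × 10 × 0.7880 = 185.180 N.
With no friction the net force along the incline is 144.690 N, so a = g sin 38° = 144.690 / 23.5 = 6.1570 m/s².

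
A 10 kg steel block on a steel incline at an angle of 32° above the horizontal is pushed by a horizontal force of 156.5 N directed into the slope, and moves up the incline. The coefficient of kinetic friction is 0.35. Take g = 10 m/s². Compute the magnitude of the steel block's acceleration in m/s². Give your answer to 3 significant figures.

The horizontal push has components F cos 32° = 156.5 × 0.8480 = 132.712 N up the incline and F sin 32° = 156.5 × 0.5299 = 82.929 N pressing into the surface.
The normal force is therefore N = mg cos 32° + F sin 32° = 84.800 + 82.929 = 167.729 N, and kinetic friction down the slope is μN = 0.35 × 167.729 = 58.705 N.
Along the incline: F cos 32° − mg sin 32° − μN = ma, so 132.712 − 52.990 − 58.705 = 10 a, giving a = 2.1017 m/s².

2.10 m/s²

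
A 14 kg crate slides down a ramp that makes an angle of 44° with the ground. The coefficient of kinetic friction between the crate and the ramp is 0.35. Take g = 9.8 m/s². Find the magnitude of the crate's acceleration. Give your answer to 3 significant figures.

Resolving the weight along the incline: the component pulling the crate down the slope is mg sin 44° = 14 × 9.8 × 0.6947 = 95.313 N, and the normal force is N = mg cos 44° = 14 × 9.8 × 0.7193 = 98.688 N.
Kinetic friction acts up the slope with magnitude f = μN = 0.35 × 98.688 = 34.541 N.
Net force along the incline is 95.313 − 34.541 = 60.772 N, so a = 60.772 / 14 = 4.3409 m/s².

4.34 m/s²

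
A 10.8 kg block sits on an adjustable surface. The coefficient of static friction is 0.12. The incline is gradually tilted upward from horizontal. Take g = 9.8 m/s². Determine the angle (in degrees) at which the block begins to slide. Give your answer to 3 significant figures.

At the threshold of sliding, static friction is at its maximum μ_s N and exactly balances the weight component along the incline: mg sin θ = μ_s mg cos θ.
Hence tan θ = μ_s = 0.12, so θ = arctan(0.12) = 6.8428°.

6.84°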